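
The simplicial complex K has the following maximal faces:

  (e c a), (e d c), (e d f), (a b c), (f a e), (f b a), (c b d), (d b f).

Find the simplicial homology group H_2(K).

H_2 ≅ Z.

Fix the vertex order a < b < c < d < e < f and write every simplex with vertices in increasing order. Then dim K = 2 and the simplices of K are:

  0-simplices (6): a, b, c, d, e, f
  1-simplices (12): ab, ac, ae, af, bc, bd, bf, cd, ce, de, df, ef
  2-simplices (8): abc, abf, ace, aef, bcd, bdf, cde, def

so the chain groups are C_0 ≅ Z^6, C_1 ≅ Z^12, C_2 ≅ Z^8.

The boundary map ∂_1: C_1 → C_0 maps an edge to its endpoints' difference, ∂[p,q] = q − p. For instance
  ∂ac = c − a.
The resulting 6×12 matrix has rank 5, and its Smith normal form has invariant factors (1,1,1,1,1).

Boundary ∂_2: C_2 → C_1 acts by ∂[p,q,r] = [q,r] − [p,r] + [p,q]. For instance
  ∂abc = bc − ac + ab,
  ∂bcd = cd − bd + bc.
The 12×8 boundary matrix has rank 7 and Smith normal form diag(1,1,1,1,1,1,1).

Now H_k = ker ∂_k / im ∂_{k+1}, so:

  H_2: rank ker ∂_2 − rank ∂_3 = (8 − 7) − 0 = 1, and there is no ∂_3, so H_2 = Z.

(K is a triangulation of the 2-sphere S^2.)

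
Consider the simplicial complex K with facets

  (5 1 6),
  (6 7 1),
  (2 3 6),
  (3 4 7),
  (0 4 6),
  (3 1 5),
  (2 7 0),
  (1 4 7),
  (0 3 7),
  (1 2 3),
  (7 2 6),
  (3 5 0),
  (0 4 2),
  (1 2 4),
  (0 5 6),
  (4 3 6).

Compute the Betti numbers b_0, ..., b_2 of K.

b_0 = 1, b_1 = 2, b_2 = 1.

Fix the vertex order 0 < 1 < 2 < 3 < 4 < 5 < 6 < 7 and write every simplex with vertices in increasing order. Then dim K = 2 and the simplices of K are:

  0-simplices (8): [0], [1], [2], [3], [4], [5], [6], [7]
  1-simplices (24): (24 of them)
  2-simplices (16): [0,2,4], [0,2,7], [0,3,5], [0,3,7], [0,4,6], [0,5,6], [1,2,3], [1,2,4], [1,3,5], [1,4,7], [1,5,6], [1,6,7], [2,3,6], [2,6,7], [3,4,6], [3,4,7]

so the chain groups are C_0 ≅ Z^8, C_1 ≅ Z^24, C_2 ≅ Z^16.

Boundary ∂_1: C_1 → C_0 sends each edge [p,q] (with p < q) to q − p. For instance
  ∂[0,5] = [5] − [0].
The 8×24 boundary matrix has rank 7 and Smith normal form diag(1,1,1,1,1,1,1).

∂_2: C_2 → C_1 acts by ∂[p,q,r] = [q,r] − [p,r] + [p,q]. For instance
  ∂[1,4,7] = [4,7] − [1,7] + [1,4],
  ∂[1,2,4] = [2,4] − [1,4] + [1,2].
The resulting 24×16 matrix has rank 15, and its Smith normal form has invariant factors (1,1,1,1,1,1,1,1,1,1,1,1,1,1,1).

From H_k ≅ ker(∂_k) / im(∂_{k+1}) we obtain:

  H_0: rank C_0 − rank ∂_1 = 8 − 7 = 1, and the invariant factors of ∂_1 are all 1, so H_0 = Z.
  H_1: rank ker ∂_1 − rank ∂_2 = (24 − 7) − 15 = 2, and the invariant factors of ∂_2 are all 1, so H_1 = Z^2.
  H_2: rank ker ∂_2 − rank ∂_3 = (16 − 15) − 0 = 1, and there is no ∂_3, so H_2 = Z.

As a check, the Euler characteristic is 8 − 24 + 16 = 0, which agrees with 1 − 2 + 1 = 0.

Hence the Betti numbers are b_0 = 1, b_1 = 2, b_2 = 1.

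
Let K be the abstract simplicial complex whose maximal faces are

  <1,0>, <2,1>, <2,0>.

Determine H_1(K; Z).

H_1 ≅ Z.

Fix the vertex order 0 < 1 < 2 and write every simplex with vertices in increasing order. Then dim K = 1 and the simplices of K are:

  0-simplices (3): [0], [1], [2]
  1-simplices (3): [0,1], [0,2], [1,2]

Hence C_0 ≅ Z^3, C_1 ≅ Z^3.

∂_1: C_1 → C_0 maps an edge to its endpoints' difference, ∂[p,q] = q − p. For instance
  ∂[1,2] = [2] − [1].
The resulting 3×3 matrix has rank 2, and its Smith normal form has invariant factors (1,1).

Now H_k = ker ∂_k / im ∂_{k+1}, so:

  H_1: rank ker ∂_1 − rank ∂_2 = (3 − 2) − 0 = 1, and there is no ∂_2, so H_1 ≅ Z.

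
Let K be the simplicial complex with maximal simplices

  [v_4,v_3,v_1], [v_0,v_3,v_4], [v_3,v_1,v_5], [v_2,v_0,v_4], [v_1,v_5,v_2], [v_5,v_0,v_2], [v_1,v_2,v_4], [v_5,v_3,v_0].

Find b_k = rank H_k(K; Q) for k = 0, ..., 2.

b_0 = 1, b_1 = 0, b_2 = 1.

Fix the vertex order v_0 < v_1 < v_2 < v_3 < v_4 < v_5 and write every simplex with vertices in increasing order. Then dim K = 2 and the simplices of K are:

  0-simplices (6): [v_0], [v_1], [v_2], [v_3], [v_4], [v_5]
  1-simplices (12): [v_0,v_2], [v_0,v_3], [v_0,v_4], [v_0,v_5], [v_1,v_2], [v_1,v_3], [v_1,v_4], [v_1,v_5], [v_2,v_4], [v_2,v_5], [v_3,v_4], [v_3,v_5]
  2-simplices (8): [v_0,v_2,v_4], [v_0,v_2,v_5], [v_0,v_3,v_4], [v_0,v_3,v_5], [v_1,v_2,v_4], [v_1,v_2,v_5], [v_1,v_3,v_4], [v_1,v_3,v_5]

giving chain groups C_0 ≅ Z^6, C_1 ≅ Z^12, C_2 ≅ Z^8.

∂_1: C_1 → C_0 sends each edge [p,q] (with p < q) to q − p. For instance
  ∂[v_0,v_3] = [v_3] − [v_0].
This gives a 6×12 integer matrix of rank 5; reducing to Smith normal form yields diagonal entries (1,1,1,1,1).

∂_2: C_2 → C_1 sends each 2-simplex [p,q,r] to [q,r] − [p,r] + [p,q]. For instance
  ∂[v_1,v_2,v_5] = [v_2,v_5] − [v_1,v_5] + [v_1,v_2],
  ∂[v_0,v_2,v_5] = [v_2,v_5] − [v_0,v_5] + [v_0,v_2].
The 12×8 boundary matrix has rank 7 and Smith normal form diag(1,1,1,1,1,1,1).

Now H_k = ker ∂_k / im ∂_{k+1}, so:

  H_0: rank C_0 − rank ∂_1 = 6 − 5 = 1, and the invariant factors of ∂_1 are all 1, so H_0 ≅ Z.
  H_1: rank ker ∂_1 − rank ∂_2 = (12 − 5) − 7 = 0, and the invariant factors of ∂_2 are all 1, so H_1 ≅ 0.
  H_2: rank ker ∂_2 − rank ∂_3 = (8 − 7) − 0 = 1, and there is no ∂_3, so H_2 ≅ Z.

Hence the Betti numbers are b_0 = 1, b_1 = 0, b_2 = 1.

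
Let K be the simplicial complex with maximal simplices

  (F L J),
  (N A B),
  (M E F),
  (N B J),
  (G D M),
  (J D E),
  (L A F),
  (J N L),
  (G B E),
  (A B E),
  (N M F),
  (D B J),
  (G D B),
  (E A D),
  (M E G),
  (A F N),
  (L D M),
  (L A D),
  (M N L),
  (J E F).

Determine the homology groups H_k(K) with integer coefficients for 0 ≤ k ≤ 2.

H_0 = Z,  H_1 = Z ⊕ Z/2,  H_2 = 0.

Fix the vertex order A < B < D < E < F < G < J < L < M < N and write every simplex with vertices in increasing order. Then dim K = 2 and the simplices of K are:

  0-simplices (10): A, B, D, E, F, G, J, L, M, N
  1-simplices (30): AB, AD, AE, AF, AL, AN, BD, BE, BG, BJ, BN, DE, DG, DJ, DL, DM, EF, EG, EJ, EM, FJ, FL, FM, FN, GM, JL, JN, LM, LN, MN
  2-simplices (20): ABE, ABN, ADE, ADL, AFL, AFN, BDG, BDJ, BEG, BJN, DEJ, DGM, DLM, EFJ, EFM, EGM, FJL, FMN, JLN, LMN

giving chain groups C_0 ≅ Z^10, C_1 ≅ Z^30, C_2 ≅ Z^20.

The boundary map ∂_1: C_1 → C_0 maps an edge to its endpoints' difference, ∂[p,q] = q − p. For instance
  ∂EF = F − E.
The 10×30 boundary matrix has rank 9 and Smith normal form diag(1,1,1,1,1,1,1,1,1).

Boundary ∂_2: C_2 → C_1 sends each 2-simplex [p,q,r] to [q,r] − [p,r] + [p,q]. For instance
  ∂BDG = DG − BG + BD,
  ∂ABN = BN − AN + AB.
This gives a 30×20 integer matrix of rank 20; reducing to Smith normal form yields diagonal entries (1,1,1,1,1,1,1,1,1,1,1,1,1,1,1,1,1,1,1,2).

Computing H_k = (kernel of ∂_k) / (image of ∂_{k+1}):

  H_0: rank C_0 − rank ∂_1 = 10 − 9 = 1, and the invariant factors of ∂_1 are all 1, so H_0 ≅ Z.
  H_1: rank ker ∂_1 − rank ∂_2 = (30 − 9) − 20 = 1, and ∂_2 has invariant factor 2 > 1, so H_1 ≅ Z ⊕ Z/2.
  H_2: rank ker ∂_2 − rank ∂_3 = (20 − 20) − 0 = 0, and there is no ∂_3, so H_2 ≅ 0.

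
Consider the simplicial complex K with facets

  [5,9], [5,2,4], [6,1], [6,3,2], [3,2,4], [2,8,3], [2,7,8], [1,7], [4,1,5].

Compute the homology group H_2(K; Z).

Take the total order 1 < 2 < 3 < 4 < 5 < 6 < 7 < 8 < 9 on the vertex set. Then K (dimension 2) consists of the simplices:

  0-simplices (9): [1], [2], [3], [4], [5], [6], [7], [8], [9]
  1-simplices (16): [1,4], [1,5], [1,6], [1,7], [2,3], [2,4], [2,5], [2,6], [2,7], [2,8], [3,4], [3,6], [3,8], [4,5], [5,9], [7,8]
  2-simplices (6): [1,4,5], [2,3,4], [2,3,6], [2,3,8], [2,4,5], [2,7,8]

giving chain groups C_0 ≅ Z^9, C_1 ≅ Z^16, C_2 ≅ Z^6.

Boundary ∂_1: C_1 → C_0 sends each edge [p,q] (with p < q) to q − p. For instance
  ∂[3,6] = [6] − [3].
This gives a 9×16 integer matrix of rank 8; reducing to Smith normal form yields diagonal entries (1,1,1,1,1,1,1,1).

Boundary ∂_2: C_2 → C_1 maps a triangle to the signed sum of its edges. For instance
  ∂[2,3,4] = [3,4] − [2,4] + [2,3],
  ∂[2,4,5] = [4,5] − [2,5] + [2,4].
This gives a 16×6 integer matrix of rank 6; reducing to Smith normal form yields diagonal entries (1,1,1,1,1,1).

From H_k ≅ ker(∂_k) / im(∂_{k+1}) we obtain:

  H_2: rank ker ∂_2 − rank ∂_3 = (6 − 6) − 0 = 0, and there is no ∂_3, so H_2 = 0.

H_2 = 0.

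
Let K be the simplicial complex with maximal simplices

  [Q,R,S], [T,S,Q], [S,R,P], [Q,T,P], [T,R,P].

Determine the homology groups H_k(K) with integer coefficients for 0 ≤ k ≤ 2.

K has 5 vertices, 10 edges, 5 triangles.
rank ∂_0 = 0, rank ∂_1 = 4 ⇒ b_0 = 5 − 0 − 4 = 1; all invariant factors of ∂_1 are 1 so no torsion. So H_0 ≅ Z.
rank ∂_1 = 4, rank ∂_2 = 5 ⇒ b_1 = 10 − 4 − 5 = 1; all invariant factors of ∂_2 are 1 so no torsion. So H_1 ≅ Z.
rank ∂_2 = 5, rank ∂_3 = 0 ⇒ b_2 = 5 − 5 − 0 = 0. So H_2 ≅ 0.

H_0 ≅ Z,  H_1 ≅ Z,  H_2 = 0.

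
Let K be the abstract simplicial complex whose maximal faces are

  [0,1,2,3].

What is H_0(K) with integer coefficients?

H_0 = Z.

We work with the vertex ordering 0 < 1 < 2 < 3. The simplices of K, each written with vertices in increasing order, are:

  0-simplices (4): [0], [1], [2], [3]
  1-simplices (6): [0,1], [0,2], [0,3], [1,2], [1,3], [2,3]
  2-simplices (4): [0,1,2], [0,1,3], [0,2,3], [1,2,3]
  3-simplices (1): [0,1,2,3]

so the chain groups are C_0 ≅ Z^4, C_1 ≅ Z^6, C_2 ≅ Z^4, C_3 ≅ Z^1.

Boundary ∂_1: C_1 → C_0 maps an edge to its endpoints' difference, ∂[p,q] = q − p. For instance
  ∂[2,3] = [3] − [2].
As a 4×6 matrix over Z this has rank 3, with invariant factors (1,1,1).

The boundary map ∂_2: C_2 → C_1 acts by ∂[p,q,r] = [q,r] − [p,r] + [p,q]. For instance
  ∂[0,1,3] = [1,3] − [0,3] + [0,1],
  ∂[1,2,3] = [2,3] − [1,3] + [1,2].
The 6×4 boundary matrix has rank 3 and Smith normal form diag(1,1,1).

The boundary map ∂_3: C_3 → C_2 sends each 3-simplex σ to the alternating sum Σ_i (−1)^i (σ with its i-th vertex removed). For instance
  ∂[0,1,2,3] = [1,2,3] − [0,2,3] + [0,1,3] − [0,1,2].
The 4×1 boundary matrix has rank 1 and Smith normal form diag(1).

Now H_k = ker ∂_k / im ∂_{k+1}, so:

  H_0: rank C_0 − rank ∂_1 = 4 − 3 = 1, and the invariant factors of ∂_1 are all 1, so H_0 ≅ Z.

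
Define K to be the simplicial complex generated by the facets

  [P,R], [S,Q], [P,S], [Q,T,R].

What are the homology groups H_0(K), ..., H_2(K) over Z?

H_0 = Z,  H_1 = Z,  H_2 = 0.

Order the vertices as P < Q < R < S < T. Listing each simplex with vertices in this order, K has dimension 2 with simplices:

  0-simplices (5): P, Q, R, S, T
  1-simplices (6): PR, PS, QR, QS, QT, RT
  2-simplices (1): QRT

giving chain groups C_0 ≅ Z^5, C_1 ≅ Z^6, C_2 ≅ Z^1.

Boundary ∂_1: C_1 → C_0 is given by ∂[p,q] = [q] − [p].
As a 5×6 matrix over Z this has rank 4, with invariant factors (1,1,1,1).

∂_2: C_2 → C_1 acts by ∂[p,q,r] = [q,r] − [p,r] + [p,q]. For instance
  ∂QRT = RT − QT + QR.
The resulting 6×1 matrix has rank 1, and its Smith normal form has invariant factors (1).

Reading off H_k = ker ∂_k / im ∂_{k+1}:

  H_0: rank C_0 − rank ∂_1 = 5 − 4 = 1, and the invariant factors of ∂_1 are all 1, so H_0 ≅ Z.
  H_1: rank ker ∂_1 − rank ∂_2 = (6 − 4) − 1 = 1, and the invariant factors of ∂_2 are all 1, so H_1 ≅ Z.
  H_2: rank ker ∂_2 − rank ∂_3 = (1 − 1) − 0 = 0, and there is no ∂_3, so H_2 ≅ 0.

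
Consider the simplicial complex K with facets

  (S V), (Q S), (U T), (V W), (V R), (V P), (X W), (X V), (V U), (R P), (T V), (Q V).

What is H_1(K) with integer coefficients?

H_1 ≅ Z^4.

Take the total order P < Q < R < S < T < U < V < W < X on the vertex set. Then K (dimension 1) consists of the simplices:

  0-simplices (9): P, Q, R, S, T, U, V, W, X
  1-simplices (12): PR, PV, QS, QV, RV, SV, TU, TV, UV, VW, VX, WX

so the chain groups are C_0 ≅ Z^9, C_1 ≅ Z^12.

∂_1: C_1 → C_0 sends each edge [p,q] (with p < q) to q − p.
The resulting 9×12 matrix has rank 8, and its Smith normal form has invariant factors (1,1,1,1,1,1,1,1).

Now H_k = ker ∂_k / im ∂_{k+1}, so:

  H_1: rank ker ∂_1 − rank ∂_2 = (12 − 8) − 0 = 4, and there is no ∂_2, so H_1 = Z^4.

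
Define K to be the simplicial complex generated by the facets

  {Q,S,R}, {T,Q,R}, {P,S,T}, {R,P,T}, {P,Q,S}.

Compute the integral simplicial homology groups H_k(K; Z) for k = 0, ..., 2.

H_0 = Z,  H_1 = Z,  H_2 = 0.

Take the total order P < Q < R < S < T on the vertex set. Then K (dimension 2) consists of the simplices:

  0-simplices (5): P, Q, R, S, T
  1-simplices (10): PQ, PR, PS, PT, QR, QS, QT, RS, RT, ST
  2-simplices (5): PQS, PRT, PST, QRS, QRT

Hence C_0 ≅ Z^5, C_1 ≅ Z^10, C_2 ≅ Z^5.

∂_1: C_1 → C_0 sends each edge [p,q] (with p < q) to q − p. For instance
  ∂QT = T − Q.
As a 5×10 matrix over Z this has rank 4, with invariant factors (1,1,1,1).

Boundary ∂_2: C_2 → C_1 acts by ∂[p,q,r] = [q,r] − [p,r] + [p,q]. For instance
  ∂PST = ST − PT + PS,
  ∂QRT = RT − QT + QR.
The resulting 10×5 matrix has rank 5, and its Smith normal form has invariant factors (1,1,1,1,1).

Reading off H_k = ker ∂_k / im ∂_{k+1}:

  H_0: rank C_0 − rank ∂_1 = 5 − 4 = 1, and the invariant factors of ∂_1 are all 1, so H_0 = Z.
  H_1: rank ker ∂_1 − rank ∂_2 = (10 − 4) − 5 = 1, and the invariant factors of ∂_2 are all 1, so H_1 = Z.
  H_2: rank ker ∂_2 − rank ∂_3 = (5 − 5) − 0 = 0, and there is no ∂_3, so H_2 = 0.

As a check, the Euler characteristic is 5 − 10 + 5 = 0, which agrees with 1 − 1 + 0 = 0.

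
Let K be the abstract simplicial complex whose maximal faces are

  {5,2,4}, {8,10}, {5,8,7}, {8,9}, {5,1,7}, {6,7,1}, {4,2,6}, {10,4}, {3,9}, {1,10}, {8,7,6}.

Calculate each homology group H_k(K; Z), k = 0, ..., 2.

Order the vertices as 1 < 2 < 3 < 4 < 5 < 6 < 7 < 8 < 9 < 10. Listing each simplex with vertices in this order, K has dimension 2 with simplices:

  0-simplices (10): [1], [2], [3], [4], [5], [6], [7], [8], [9], [10]
  1-simplices (18): [1,5], [1,6], [1,7], [1,10], [2,4], [2,5], [2,6], [3,9], [4,5], [4,6], [4,10], [5,7], [5,8], [6,7], [6,8], [7,8], [8,9], [8,10]
  2-simplices (6): [1,5,7], [1,6,7], [2,4,5], [2,4,6], [5,7,8], [6,7,8]

giving chain groups C_0 ≅ Z^10, C_1 ≅ Z^18, C_2 ≅ Z^6.

∂_1: C_1 → C_0 is given by ∂[p,q] = [q] − [p]. For instance
  ∂[3,9] = [9] − [3].
This gives a 10×18 integer matrix of rank 9; reducing to Smith normal form yields diagonal entries (1,1,1,1,1,1,1,1,1).

∂_2: C_2 → C_1 acts by ∂[p,q,r] = [q,r] − [p,r] + [p,q]. For instance
  ∂[6,7,8] = [7,8] − [6,8] + [6,7],
  ∂[2,4,5] = [4,5] − [2,5] + [2,4].
As a 18×6 matrix over Z this has rank 6, with invariant factors (1,1,1,1,1,1).

Computing H_k = (kernel of ∂_k) / (image of ∂_{k+1}):

  H_0: rank C_0 − rank ∂_1 = 10 − 9 = 1, and the invariant factors of ∂_1 are all 1, so H_0 = Z.
  H_1: rank ker ∂_1 − rank ∂_2 = (18 − 9) − 6 = 3, and the invariant factors of ∂_2 are all 1, so H_1 = Z^3.
  H_2: rank ker ∂_2 − rank ∂_3 = (6 − 6) − 0 = 0, and there is no ∂_3, so H_2 = 0.

H_0 ≅ Z,  H_1 ≅ Z^3,  H_2 = 0.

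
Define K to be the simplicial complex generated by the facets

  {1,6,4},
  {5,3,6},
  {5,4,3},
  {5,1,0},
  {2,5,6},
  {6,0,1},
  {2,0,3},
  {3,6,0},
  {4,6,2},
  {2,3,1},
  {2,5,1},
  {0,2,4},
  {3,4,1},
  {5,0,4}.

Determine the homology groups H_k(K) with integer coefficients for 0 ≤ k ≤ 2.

H_0 ≅ Z,  H_1 ≅ Z^2,  H_2 ≅ Z.

Take the total order 0 < 1 < 2 < 3 < 4 < 5 < 6 on the vertex set. Then K (dimension 2) consists of the simplices:

  0-simplices (7): [0], [1], [2], [3], [4], [5], [6]
  1-simplices (21): [0,1], [0,2], [0,3], [0,4], [0,5], [0,6], [1,2], [1,3], [1,4], [1,5], [1,6], [2,3], [2,4], [2,5], [2,6], [3,4], [3,5], [3,6], [4,5], [4,6], [5,6]
  2-simplices (14): [0,1,5], [0,1,6], [0,2,3], [0,2,4], [0,3,6], [0,4,5], [1,2,3], [1,2,5], [1,3,4], [1,4,6], [2,4,6], [2,5,6], [3,4,5], [3,5,6]

giving chain groups C_0 ≅ Z^7, C_1 ≅ Z^21, C_2 ≅ Z^14.

Boundary ∂_1: C_1 → C_0 maps an edge to its endpoints' difference, ∂[p,q] = q − p. For instance
  ∂[0,6] = [6] − [0].
As a 7×21 matrix over Z this has rank 6, with invariant factors (1,1,1,1,1,1).

∂_2: C_2 → C_1 maps a triangle to the signed sum of its edges. For instance
  ∂[3,5,6] = [5,6] − [3,6] + [3,5],
  ∂[2,4,6] = [4,6] − [2,6] + [2,4].
The 21×14 boundary matrix has rank 13 and Smith normal form diag(1,1,1,1,1,1,1,1,1,1,1,1,1).

From H_k ≅ ker(∂_k) / im(∂_{k+1}) we obtain:

  H_0: rank C_0 − rank ∂_1 = 7 − 6 = 1, and the invariant factors of ∂_1 are all 1, so H_0 ≅ Z.
  H_1: rank ker ∂_1 − rank ∂_2 = (21 − 6) − 13 = 2, and the invariant factors of ∂_2 are all 1, so H_1 ≅ Z^2.
  H_2: rank ker ∂_2 − rank ∂_3 = (14 − 13) − 0 = 1, and there is no ∂_3, so H_2 ≅ Z.

(K is a triangulation of the torus T^2.)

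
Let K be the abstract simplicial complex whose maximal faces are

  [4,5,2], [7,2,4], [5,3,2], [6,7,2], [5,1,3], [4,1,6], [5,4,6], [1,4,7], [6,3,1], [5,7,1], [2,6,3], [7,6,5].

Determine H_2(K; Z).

Take the total order 1 < 2 < 3 < 4 < 5 < 6 < 7 on the vertex set. Then K (dimension 2) consists of the simplices:

  0-simplices (7): [1], [2], [3], [4], [5], [6], [7]
  1-simplices (18): [1,3], [1,4], [1,5], [1,6], [1,7], [2,3], [2,4], [2,5], [2,6], [2,7], [3,5], [3,6], [4,5], [4,6], [4,7], [5,6], [5,7], [6,7]
  2-simplices (12): [1,3,5], [1,3,6], [1,4,6], [1,4,7], [1,5,7], [2,3,5], [2,3,6], [2,4,5], [2,4,7], [2,6,7], [4,5,6], [5,6,7]

giving chain groups C_0 ≅ Z^7, C_1 ≅ Z^18, C_2 ≅ Z^12.

Boundary ∂_1: C_1 → C_0 maps an edge to its endpoints' difference, ∂[p,q] = q − p. For instance
  ∂[1,5] = [5] − [1].
The resulting 7×18 matrix has rank 6, and its Smith normal form has invariant factors (1,1,1,1,1,1).

The boundary map ∂_2: C_2 → C_1 maps a triangle to the signed sum of its edges. For instance
  ∂[1,5,7] = [5,7] − [1,7] + [1,5],
  ∂[4,5,6] = [5,6] − [4,6] + [4,5].
The resulting 18×12 matrix has rank 12, and its Smith normal form has invariant factors (1,1,1,1,1,1,1,1,1,1,1,2).

Now H_k = ker ∂_k / im ∂_{k+1}, so:

  H_2: rank ker ∂_2 − rank ∂_3 = (12 − 12) − 0 = 0, and there is no ∂_3, so H_2 = 0.

(K is a triangulation of the real projective plane RP^2.)

H_2 ≅ 0.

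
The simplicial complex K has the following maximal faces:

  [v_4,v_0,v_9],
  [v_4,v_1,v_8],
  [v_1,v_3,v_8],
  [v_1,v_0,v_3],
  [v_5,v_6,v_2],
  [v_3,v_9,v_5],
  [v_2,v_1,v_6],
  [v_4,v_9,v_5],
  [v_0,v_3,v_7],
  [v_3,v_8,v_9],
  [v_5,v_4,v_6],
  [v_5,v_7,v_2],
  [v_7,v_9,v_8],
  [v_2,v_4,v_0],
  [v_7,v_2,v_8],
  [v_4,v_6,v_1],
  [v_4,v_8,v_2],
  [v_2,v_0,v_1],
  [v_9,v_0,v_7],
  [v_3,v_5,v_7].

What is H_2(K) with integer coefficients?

Fix the vertex order v_0 < v_1 < v_2 < v_3 < v_4 < v_5 < v_6 < v_7 < v_8 < v_9 and write every simplex with vertices in increasing order. Then dim K = 2 and the simplices of K are:

  0-simplices (10): [v_0], [v_1], [v_2], [v_3], [v_4], [v_5], [v_6], [v_7], [v_8], [v_9]
  1-simplices (30): (30 of them)
  2-simplices (20): (20 of them)

Hence C_0 ≅ Z^10, C_1 ≅ Z^30, C_2 ≅ Z^20.

∂_1: C_1 → C_0 sends each edge [p,q] (with p < q) to q − p. For instance
  ∂[v_3,v_5] = [v_5] − [v_3].
This gives a 10×30 integer matrix of rank 9; reducing to Smith normal form yields diagonal entries (1,1,1,1,1,1,1,1,1).

The boundary map ∂_2: C_2 → C_1 acts by ∂[p,q,r] = [q,r] − [p,r] + [p,q]. For instance
  ∂[v_1,v_4,v_8] = [v_4,v_8] − [v_1,v_8] + [v_1,v_4],
  ∂[v_0,v_2,v_4] = [v_2,v_4] − [v_0,v_4] + [v_0,v_2].
This gives a 30×20 integer matrix of rank 20; reducing to Smith normal form yields diagonal entries (1,1,1,1,1,1,1,1,1,1,1,1,1,1,1,1,1,1,1,2).

Now H_k = ker ∂_k / im ∂_{k+1}, so:

  H_2: rank ker ∂_2 − rank ∂_3 = (20 − 20) − 0 = 0, and there is no ∂_3, so H_2 = 0.

(K is a triangulation of the Klein bottle.)

H_2 ≅ 0.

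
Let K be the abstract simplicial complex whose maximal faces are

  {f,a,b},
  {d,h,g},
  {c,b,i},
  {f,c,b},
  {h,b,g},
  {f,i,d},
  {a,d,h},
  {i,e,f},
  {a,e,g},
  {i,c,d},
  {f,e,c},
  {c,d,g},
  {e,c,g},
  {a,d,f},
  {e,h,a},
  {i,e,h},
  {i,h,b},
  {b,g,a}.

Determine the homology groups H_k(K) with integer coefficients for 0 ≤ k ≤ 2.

Fix the vertex order a < b < c < d < e < f < g < h < i and write every simplex with vertices in increasing order. Then dim K = 2 and the simplices of K are:

  0-simplices (9): a, b, c, d, e, f, g, h, i
  1-simplices (27): ab, ad, ae, af, ag, ah, bc, bf, bg, bh, bi, cd, ce, cf, cg, ci, df, dg, dh, di, ef, eg, eh, ei, fi, gh, hi
  2-simplices (18): abf, abg, adf, adh, aeg, aeh, bcf, bci, bgh, bhi, cdg, cdi, cef, ceg, dfi, dgh, efi, ehi

giving chain groups C_0 ≅ Z^9, C_1 ≅ Z^27, C_2 ≅ Z^18.

Boundary ∂_1: C_1 → C_0 maps an edge to its endpoints' difference, ∂[p,q] = q − p. For instance
  ∂ah = h − a.
As a 9×27 matrix over Z this has rank 8, with invariant factors (1,1,1,1,1,1,1,1).

The boundary map ∂_2: C_2 → C_1 maps a triangle to the signed sum of its edges. For instance
  ∂cdi = di − ci + cd,
  ∂bci = ci − bi + bc.
This gives a 27×18 integer matrix of rank 18; reducing to Smith normal form yields diagonal entries (1,1,1,1,1,1,1,1,1,1,1,1,1,1,1,1,1,2).

Computing H_k = (kernel of ∂_k) / (image of ∂_{k+1}):

  H_0: rank C_0 − rank ∂_1 = 9 − 8 = 1, and the invariant factors of ∂_1 are all 1, so H_0 ≅ Z.
  H_1: rank ker ∂_1 − rank ∂_2 = (27 − 8) − 18 = 1, and ∂_2 has invariant factor 2 > 1, so H_1 ≅ Z ⊕ Z/2.
  H_2: rank ker ∂_2 − rank ∂_3 = (18 − 18) − 0 = 0, and there is no ∂_3, so H_2 ≅ 0.

As a check, the Euler characteristic is 9 − 27 + 18 = 0, which agrees with 1 − 1 + 0 = 0.

H_0 ≅ Z,  H_1 ≅ Z ⊕ Z/2,  H_2 = 0.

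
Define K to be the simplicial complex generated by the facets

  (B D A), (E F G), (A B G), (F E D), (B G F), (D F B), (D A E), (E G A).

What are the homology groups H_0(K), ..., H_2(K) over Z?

K has 6 vertices, 12 edges, 8 triangles.
rank ∂_0 = 0, rank ∂_1 = 5 ⇒ b_0 = 6 − 0 − 5 = 1; all invariant factors of ∂_1 are 1 so no torsion. So H_0 = Z.
rank ∂_1 = 5, rank ∂_2 = 7 ⇒ b_1 = 12 − 5 − 7 = 0; all invariant factors of ∂_2 are 1 so no torsion. So H_1 = 0.
rank ∂_2 = 7, rank ∂_3 = 0 ⇒ b_2 = 8 − 7 − 0 = 1. So H_2 = Z.

H_0 = Z,  H_1 = 0,  H_2 = Z.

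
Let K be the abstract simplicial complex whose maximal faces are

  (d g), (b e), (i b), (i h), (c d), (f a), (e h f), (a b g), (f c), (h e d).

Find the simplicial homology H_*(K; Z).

Order the vertices as a < b < c < d < e < f < g < h < i. Listing each simplex with vertices in this order, K has dimension 2 with simplices:

  0-simplices (9): a, b, c, d, e, f, g, h, i
  1-simplices (15): ab, af, ag, be, bg, bi, cd, cf, de, dg, dh, ef, eh, fh, hi
  2-simplices (3): abg, deh, efh

giving chain groups C_0 ≅ Z^9, C_1 ≅ Z^15, C_2 ≅ Z^3.

∂_1: C_1 → C_0 is given by ∂[p,q] = [q] − [p].
The 9×15 boundary matrix has rank 8 and Smith normal form diag(1,1,1,1,1,1,1,1).

The boundary map ∂_2: C_2 → C_1 sends each 2-simplex [p,q,r] to [q,r] − [p,r] + [p,q]. For instance
  ∂deh = eh − dh + de,
  ∂abg = bg − ag + ab.
This gives a 15×3 integer matrix of rank 3; reducing to Smith normal form yields diagonal entries (1,1,1).

From H_k ≅ ker(∂_k) / im(∂_{k+1}) we obtain:

  H_0: rank C_0 − rank ∂_1 = 9 − 8 = 1, and the invariant factors of ∂_1 are all 1, so H_0 = Z.
  H_1: rank ker ∂_1 − rank ∂_2 = (15 − 8) − 3 = 4, and the invariant factors of ∂_2 are all 1, so H_1 = Z^4.
  H_2: rank ker ∂_2 − rank ∂_3 = (3 − 3) − 0 = 0, and there is no ∂_3, so H_2 = 0.

H_0 ≅ Z,  H_1 ≅ Z^4,  H_2 = 0.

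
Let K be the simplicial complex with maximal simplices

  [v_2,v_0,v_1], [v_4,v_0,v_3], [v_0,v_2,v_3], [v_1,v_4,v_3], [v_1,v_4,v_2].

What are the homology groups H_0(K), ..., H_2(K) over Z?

H_0 = Z,  H_1 = Z,  H_2 = 0.

Take the total order v_0 < v_1 < v_2 < v_3 < v_4 on the vertex set. Then K (dimension 2) consists of the simplices:

  0-simplices (5): [v_0], [v_1], [v_2], [v_3], [v_4]
  1-simplices (10): [v_0,v_1], [v_0,v_2], [v_0,v_3], [v_0,v_4], [v_1,v_2], [v_1,v_3], [v_1,v_4], [v_2,v_3], [v_2,v_4], [v_3,v_4]
  2-simplices (5): [v_0,v_1,v_2], [v_0,v_2,v_3], [v_0,v_3,v_4], [v_1,v_2,v_4], [v_1,v_3,v_4]

so the chain groups are C_0 ≅ Z^5, C_1 ≅ Z^10, C_2 ≅ Z^5.

The boundary map ∂_1: C_1 → C_0 is given by ∂[p,q] = [q] − [p]. For instance
  ∂[v_1,v_2] = [v_2] − [v_1].
The resulting 5×10 matrix has rank 4, and its Smith normal form has invariant factors (1,1,1,1).

Boundary ∂_2: C_2 → C_1 sends each 2-simplex [p,q,r] to [q,r] − [p,r] + [p,q]. For instance
  ∂[v_0,v_2,v_3] = [v_2,v_3] − [v_0,v_3] + [v_0,v_2],
  ∂[v_1,v_3,v_4] = [v_3,v_4] − [v_1,v_4] + [v_1,v_3].
The 10×5 boundary matrix has rank 5 and Smith normal form diag(1,1,1,1,1).

Reading off H_k = ker ∂_k / im ∂_{k+1}:

  H_0: rank C_0 − rank ∂_1 = 5 − 4 = 1, and the invariant factors of ∂_1 are all 1, so H_0 = Z.
  H_1: rank ker ∂_1 − rank ∂_2 = (10 − 4) − 5 = 1, and the invariant factors of ∂_2 are all 1, so H_1 = Z.
  H_2: rank ker ∂_2 − rank ∂_3 = (5 − 5) − 0 = 0, and there is no ∂_3, so H_2 = 0.

(K is a triangulation of the Möbius band.)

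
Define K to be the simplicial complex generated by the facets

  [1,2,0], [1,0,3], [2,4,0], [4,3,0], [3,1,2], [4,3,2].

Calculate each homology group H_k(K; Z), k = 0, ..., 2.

H_0 = Z,  H_1 = 0,  H_2 = Z.

Order the vertices as 0 < 1 < 2 < 3 < 4. Listing each simplex with vertices in this order, K has dimension 2 with simplices:

  0-simplices (5): [0], [1], [2], [3], [4]
  1-simplices (9): [0,1], [0,2], [0,3], [0,4], [1,2], [1,3], [2,3], [2,4], [3,4]
  2-simplices (6): [0,1,2], [0,1,3], [0,2,4], [0,3,4], [1,2,3], [2,3,4]

Hence C_0 ≅ Z^5, C_1 ≅ Z^9, C_2 ≅ Z^6.

The boundary map ∂_1: C_1 → C_0 maps an edge to its endpoints' difference, ∂[p,q] = q − p.
This gives a 5×9 integer matrix of rank 4; reducing to Smith normal form yields diagonal entries (1,1,1,1).

The boundary map ∂_2: C_2 → C_1 acts by ∂[p,q,r] = [q,r] − [p,r] + [p,q]. For instance
  ∂[0,2,4] = [2,4] − [0,4] + [0,2],
  ∂[0,1,2] = [1,2] − [0,2] + [0,1].
The resulting 9×6 matrix has rank 5, and its Smith normal form has invariant factors (1,1,1,1,1).

Reading off H_k = ker ∂_k / im ∂_{k+1}:

  H_0: rank C_0 − rank ∂_1 = 5 − 4 = 1, and the invariant factors of ∂_1 are all 1, so H_0 = Z.
  H_1: rank ker ∂_1 − rank ∂_2 = (9 − 4) − 5 = 0, and the invariant factors of ∂_2 are all 1, so H_1 = 0.
  H_2: rank ker ∂_2 − rank ∂_3 = (6 − 5) − 0 = 1, and there is no ∂_3, so H_2 = Z.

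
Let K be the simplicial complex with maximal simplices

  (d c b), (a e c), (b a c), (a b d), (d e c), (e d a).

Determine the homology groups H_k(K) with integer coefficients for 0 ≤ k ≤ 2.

H_0 = Z,  H_1 = 0,  H_2 = Z.

Order the vertices as a < b < c < d < e. Listing each simplex with vertices in this order, K has dimension 2 with simplices:

  0-simplices (5): a, b, c, d, e
  1-simplices (9): ab, ac, ad, ae, bc, bd, cd, ce, de
  2-simplices (6): abc, abd, ace, ade, bcd, cde

Hence C_0 ≅ Z^5, C_1 ≅ Z^9, C_2 ≅ Z^6.

Boundary ∂_1: C_1 → C_0 is given by ∂[p,q] = [q] − [p]. For instance
  ∂ac = c − a.
This gives a 5×9 integer matrix of rank 4; reducing to Smith normal form yields diagonal entries (1,1,1,1).

Boundary ∂_2: C_2 → C_1 acts by ∂[p,q,r] = [q,r] − [p,r] + [p,q]. For instance
  ∂ace = ce − ae + ac,
  ∂abc = bc − ac + ab.
The 9×6 boundary matrix has rank 5 and Smith normal form diag(1,1,1,1,1).

Now H_k = ker ∂_k / im ∂_{k+1}, so:

  H_0: rank C_0 − rank ∂_1 = 5 − 4 = 1, and the invariant factors of ∂_1 are all 1, so H_0 ≅ Z.
  H_1: rank ker ∂_1 − rank ∂_2 = (9 − 4) − 5 = 0, and the invariant factors of ∂_2 are all 1, so H_1 ≅ 0.
  H_2: rank ker ∂_2 − rank ∂_3 = (6 − 5) − 0 = 1, and there is no ∂_3, so H_2 ≅ Z.

As a check, the Euler characteristic is 5 − 9 + 6 = 2, which agrees with 1 − 0 + 1 = 2.
(K is a triangulation of the 2-sphere S^2.)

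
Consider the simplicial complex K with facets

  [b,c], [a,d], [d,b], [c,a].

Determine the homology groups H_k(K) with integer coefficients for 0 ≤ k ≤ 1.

K has 4 vertices, 4 edges.
rank ∂_0 = 0, rank ∂_1 = 3 ⇒ b_0 = 4 − 0 − 3 = 1; all invariant factors of ∂_1 are 1 so no torsion. So H_0 ≅ Z.
rank ∂_1 = 3, rank ∂_2 = 0 ⇒ b_1 = 4 − 3 − 0 = 1. So H_1 ≅ Z.

H_0 = Z,  H_1 = Z.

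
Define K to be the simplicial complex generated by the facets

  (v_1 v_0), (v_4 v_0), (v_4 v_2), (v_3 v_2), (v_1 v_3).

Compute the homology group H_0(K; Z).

H_0 ≅ Z.

K has 5 vertices, 5 edges.
rank ∂_0 = 0, rank ∂_1 = 4 ⇒ b_0 = 5 − 0 − 4 = 1; all invariant factors of ∂_1 are 1 so no torsion. So H_0 ≅ Z.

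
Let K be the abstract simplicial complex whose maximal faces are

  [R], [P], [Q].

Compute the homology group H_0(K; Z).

H_0 ≅ Z^3.

We work with the vertex ordering P < Q < R. The simplices of K, each written with vertices in increasing order, are:

  0-simplices (3): P, Q, R

Hence C_0 ≅ Z^3.

Now H_k = ker ∂_k / im ∂_{k+1}, so:

  H_0: rank C_0 − rank ∂_1 = 3 − 0 = 3, and there is no ∂_1, so H_0 ≅ Z^3.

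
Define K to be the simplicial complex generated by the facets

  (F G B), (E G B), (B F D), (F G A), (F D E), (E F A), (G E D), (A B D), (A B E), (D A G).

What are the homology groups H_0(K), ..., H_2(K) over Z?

Fix the vertex order A < B < D < E < F < G and write every simplex with vertices in increasing order. Then dim K = 2 and the simplices of K are:

  0-simplices (6): A, B, D, E, F, G
  1-simplices (15): AB, AD, AE, AF, AG, BD, BE, BF, BG, DE, DF, DG, EF, EG, FG
  2-simplices (10): ABD, ABE, ADG, AEF, AFG, BDF, BEG, BFG, DEF, DEG

so the chain groups are C_0 ≅ Z^6, C_1 ≅ Z^15, C_2 ≅ Z^10.

The boundary map ∂_1: C_1 → C_0 maps an edge to its endpoints' difference, ∂[p,q] = q − p.
As a 6×15 matrix over Z this has rank 5, with invariant factors (1,1,1,1,1).

The boundary map ∂_2: C_2 → C_1 maps a triangle to the signed sum of its edges. For instance
  ∂AEF = EF − AF + AE,
  ∂AFG = FG − AG + AF.
As a 15×10 matrix over Z this has rank 10, with invariant factors (1,1,1,1,1,1,1,1,1,2).

Now H_k = ker ∂_k / im ∂_{k+1}, so:

  H_0: rank C_0 − rank ∂_1 = 6 − 5 = 1, and the invariant factors of ∂_1 are all 1, so H_0 = Z.
  H_1: rank ker ∂_1 − rank ∂_2 = (15 − 5) − 10 = 0, and ∂_2 has invariant factor 2 > 1, so H_1 = Z/2.
  H_2: rank ker ∂_2 − rank ∂_3 = (10 − 10) − 0 = 0, and there is no ∂_3, so H_2 = 0.

H_0 = Z,  H_1 = Z/2,  H_2 = 0.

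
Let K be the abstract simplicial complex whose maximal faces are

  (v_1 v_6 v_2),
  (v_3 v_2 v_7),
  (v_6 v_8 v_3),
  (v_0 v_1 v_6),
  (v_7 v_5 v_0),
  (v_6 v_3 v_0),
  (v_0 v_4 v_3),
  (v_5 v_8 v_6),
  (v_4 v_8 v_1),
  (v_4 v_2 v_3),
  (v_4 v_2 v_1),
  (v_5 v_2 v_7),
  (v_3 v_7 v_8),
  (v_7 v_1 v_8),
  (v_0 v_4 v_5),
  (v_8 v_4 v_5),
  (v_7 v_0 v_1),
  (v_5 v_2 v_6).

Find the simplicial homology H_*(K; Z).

H_0 = Z,  H_1 = Z^2,  H_2 = Z.

We work with the vertex ordering v_0 < v_1 < v_2 < v_3 < v_4 < v_5 < v_6 < v_7 < v_8. The simplices of K, each written with vertices in increasing order, are:

  0-simplices (9): [v_0], [v_1], [v_2], [v_3], [v_4], [v_5], [v_6], [v_7], [v_8]
  1-simplices (27): (27 of them)
  2-simplices (18): (18 of them)

giving chain groups C_0 ≅ Z^9, C_1 ≅ Z^27, C_2 ≅ Z^18.

Boundary ∂_1: C_1 → C_0 maps an edge to its endpoints' difference, ∂[p,q] = q − p.
The 9×27 boundary matrix has rank 8 and Smith normal form diag(1,1,1,1,1,1,1,1).

Boundary ∂_2: C_2 → C_1 maps a triangle to the signed sum of its edges. For instance
  ∂[v_0,v_1,v_6] = [v_1,v_6] − [v_0,v_6] + [v_0,v_1],
  ∂[v_0,v_3,v_6] = [v_3,v_6] − [v_0,v_6] + [v_0,v_3].
This gives a 27×18 integer matrix of rank 17; reducing to Smith normal form yields diagonal entries (1,1,1,1,1,1,1,1,1,1,1,1,1,1,1,1,1).

Now H_k = ker ∂_k / im ∂_{k+1}, so:

  H_0: rank C_0 − rank ∂_1 = 9 − 8 = 1, and the invariant factors of ∂_1 are all 1, so H_0 = Z.
  H_1: rank ker ∂_1 − rank ∂_2 = (27 − 8) − 17 = 2, and the invariant factors of ∂_2 are all 1, so H_1 = Z^2.
  H_2: rank ker ∂_2 − rank ∂_3 = (18 − 17) − 0 = 1, and there is no ∂_3, so H_2 = Z.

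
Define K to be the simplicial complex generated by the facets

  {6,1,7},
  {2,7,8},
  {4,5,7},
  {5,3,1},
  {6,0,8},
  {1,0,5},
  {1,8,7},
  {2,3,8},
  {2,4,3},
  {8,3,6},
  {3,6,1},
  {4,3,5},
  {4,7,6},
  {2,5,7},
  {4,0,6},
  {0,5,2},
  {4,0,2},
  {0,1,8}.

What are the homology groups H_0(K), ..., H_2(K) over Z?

Fix the vertex order 0 < 1 < 2 < 3 < 4 < 5 < 6 < 7 < 8 and write every simplex with vertices in increasing order. Then dim K = 2 and the simplices of K are:

  0-simplices (9): [0], [1], [2], [3], [4], [5], [6], [7], [8]
  1-simplices (27): (27 of them)
  2-simplices (18): [0,1,5], [0,1,8], [0,2,4], [0,2,5], [0,4,6], [0,6,8], [1,3,5], [1,3,6], [1,6,7], [1,7,8], [2,3,4], [2,3,8], [2,5,7], [2,7,8], [3,4,5], [3,6,8], [4,5,7], [4,6,7]

so the chain groups are C_0 ≅ Z^9, C_1 ≅ Z^27, C_2 ≅ Z^18.

The boundary map ∂_1: C_1 → C_0 is given by ∂[p,q] = [q] − [p].
The resulting 9×27 matrix has rank 8, and its Smith normal form has invariant factors (1,1,1,1,1,1,1,1).

The boundary map ∂_2: C_2 → C_1 acts by ∂[p,q,r] = [q,r] − [p,r] + [p,q]. For instance
  ∂[1,7,8] = [7,8] − [1,8] + [1,7],
  ∂[1,3,6] = [3,6] − [1,6] + [1,3].
As a 27×18 matrix over Z this has rank 18, with invariant factors (1,1,1,1,1,1,1,1,1,1,1,1,1,1,1,1,1,2).

Computing H_k = (kernel of ∂_k) / (image of ∂_{k+1}):

  H_0: rank C_0 − rank ∂_1 = 9 − 8 = 1, and the invariant factors of ∂_1 are all 1, so H_0 = Z.
  H_1: rank ker ∂_1 − rank ∂_2 = (27 − 8) − 18 = 1, and ∂_2 has invariant factor 2 > 1, so H_1 = Z ⊕ Z/2.
  H_2: rank ker ∂_2 − rank ∂_3 = (18 − 18) − 0 = 0, and there is no ∂_3, so H_2 = 0.

(K is a triangulation of the Klein bottle.)

H_0 ≅ Z,  H_1 ≅ Z ⊕ Z/2,  H_2 = 0.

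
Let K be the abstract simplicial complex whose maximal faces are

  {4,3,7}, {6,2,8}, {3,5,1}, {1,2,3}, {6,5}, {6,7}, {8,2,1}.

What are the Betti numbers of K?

Take the total order 1 < 2 < 3 < 4 < 5 < 6 < 7 < 8 on the vertex set. Then K (dimension 2) consists of the simplices:

  0-simplices (8): [1], [2], [3], [4], [5], [6], [7], [8]
  1-simplices (14): [1,2], [1,3], [1,5], [1,8], [2,3], [2,6], [2,8], [3,4], [3,5], [3,7], [4,7], [5,6], [6,7], [6,8]
  2-simplices (5): [1,2,3], [1,2,8], [1,3,5], [2,6,8], [3,4,7]

Hence C_0 ≅ Z^8, C_1 ≅ Z^14, C_2 ≅ Z^5.

The boundary map ∂_1: C_1 → C_0 maps an edge to its endpoints' difference, ∂[p,q] = q − p. For instance
  ∂[5,6] = [6] − [5].
The 8×14 boundary matrix has rank 7 and Smith normal form diag(1,1,1,1,1,1,1).

Boundary ∂_2: C_2 → C_1 maps a triangle to the signed sum of its edges. For instance
  ∂[1,2,3] = [2,3] − [1,3] + [1,2],
  ∂[3,4,7] = [4,7] − [3,7] + [3,4].
The 14×5 boundary matrix has rank 5 and Smith normal form diag(1,1,1,1,1).

Computing H_k = (kernel of ∂_k) / (image of ∂_{k+1}):

  H_0: rank C_0 − rank ∂_1 = 8 − 7 = 1, and the invariant factors of ∂_1 are all 1, so H_0 = Z.
  H_1: rank ker ∂_1 − rank ∂_2 = (14 − 7) − 5 = 2, and the invariant factors of ∂_2 are all 1, so H_1 = Z^2.
  H_2: rank ker ∂_2 − rank ∂_3 = (5 − 5) − 0 = 0, and there is no ∂_3, so H_2 = 0.

Hence the Betti numbers are b_0 = 1, b_1 = 2, b_2 = 0.

b_0 = 1, b_1 = 2, b_2 = 0.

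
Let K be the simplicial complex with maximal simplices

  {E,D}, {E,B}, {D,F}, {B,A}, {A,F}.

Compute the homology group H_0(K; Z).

Fix the vertex order A < B < D < E < F and write every simplex with vertices in increasing order. Then dim K = 1 and the simplices of K are:

  0-simplices (5): A, B, D, E, F
  1-simplices (5): AB, AF, BE, DE, DF

so the chain groups are C_0 ≅ Z^5, C_1 ≅ Z^5.

∂_1: C_1 → C_0 maps an edge to its endpoints' difference, ∂[p,q] = q − p. For instance
  ∂AF = F − A.
This gives a 5×5 integer matrix of rank 4; reducing to Smith normal form yields diagonal entries (1,1,1,1).

From H_k ≅ ker(∂_k) / im(∂_{k+1}) we obtain:

  H_0: rank C_0 − rank ∂_1 = 5 − 4 = 1, and the invariant factors of ∂_1 are all 1, so H_0 = Z.

(K is a triangulation of the circle S^1.)

H_0 ≅ Z.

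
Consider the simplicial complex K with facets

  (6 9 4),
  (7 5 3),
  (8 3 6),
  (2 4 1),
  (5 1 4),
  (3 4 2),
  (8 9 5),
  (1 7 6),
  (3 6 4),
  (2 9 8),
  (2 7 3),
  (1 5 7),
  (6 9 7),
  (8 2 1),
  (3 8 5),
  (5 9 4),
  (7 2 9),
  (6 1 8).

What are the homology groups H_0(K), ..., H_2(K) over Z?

H_0 = Z,  H_1 = Z^2,  H_2 = Z.

Order the vertices as 1 < 2 < 3 < 4 < 5 < 6 < 7 < 8 < 9. Listing each simplex with vertices in this order, K has dimension 2 with simplices:

  0-simplices (9): [1], [2], [3], [4], [5], [6], [7], [8], [9]
  1-simplices (27): (27 of them)
  2-simplices (18): [1,2,4], [1,2,8], [1,4,5], [1,5,7], [1,6,7], [1,6,8], [2,3,4], [2,3,7], [2,7,9], [2,8,9], [3,4,6], [3,5,7], [3,5,8], [3,6,8], [4,5,9], [4,6,9], [5,8,9], [6,7,9]

giving chain groups C_0 ≅ Z^9, C_1 ≅ Z^27, C_2 ≅ Z^18.

The boundary map ∂_1: C_1 → C_0 maps an edge to its endpoints' difference, ∂[p,q] = q − p.
As a 9×27 matrix over Z this has rank 8, with invariant factors (1,1,1,1,1,1,1,1).

Boundary ∂_2: C_2 → C_1 acts by ∂[p,q,r] = [q,r] − [p,r] + [p,q]. For instance
  ∂[5,8,9] = [8,9] − [5,9] + [5,8],
  ∂[3,5,8] = [5,8] − [3,8] + [3,5].
The resulting 27×18 matrix has rank 17, and its Smith normal form has invariant factors (1,1,1,1,1,1,1,1,1,1,1,1,1,1,1,1,1).

Reading off H_k = ker ∂_k / im ∂_{k+1}:

  H_0: rank C_0 − rank ∂_1 = 9 − 8 = 1, and the invariant factors of ∂_1 are all 1, so H_0 = Z.
  H_1: rank ker ∂_1 − rank ∂_2 = (27 − 8) − 17 = 2, and the invariant factors of ∂_2 are all 1, so H_1 = Z^2.
  H_2: rank ker ∂_2 − rank ∂_3 = (18 − 17) − 0 = 1, and there is no ∂_3, so H_2 = Z.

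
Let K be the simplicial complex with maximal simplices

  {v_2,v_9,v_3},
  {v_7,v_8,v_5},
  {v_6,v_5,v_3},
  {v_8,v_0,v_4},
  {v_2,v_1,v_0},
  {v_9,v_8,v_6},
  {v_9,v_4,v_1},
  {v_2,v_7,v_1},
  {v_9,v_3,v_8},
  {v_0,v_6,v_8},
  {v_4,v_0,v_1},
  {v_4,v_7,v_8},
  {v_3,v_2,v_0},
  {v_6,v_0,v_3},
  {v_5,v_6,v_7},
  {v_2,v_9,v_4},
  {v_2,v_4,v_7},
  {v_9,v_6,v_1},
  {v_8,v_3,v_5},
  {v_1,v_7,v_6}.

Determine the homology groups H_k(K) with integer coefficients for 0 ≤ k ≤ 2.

H_0 ≅ Z,  H_1 ≅ Z ⊕ Z/2Z,  H_2 = 0.

Order the vertices as v_0 < v_1 < v_2 < v_3 < v_4 < v_5 < v_6 < v_7 < v_8 < v_9. Listing each simplex with vertices in this order, K has dimension 2 with simplices:

  0-simplices (10): [v_0], [v_1], [v_2], [v_3], [v_4], [v_5], [v_6], [v_7], [v_8], [v_9]
  1-simplices (30): (30 of them)
  2-simplices (20): (20 of them)

giving chain groups C_0 ≅ Z^10, C_1 ≅ Z^30, C_2 ≅ Z^20.

The boundary map ∂_1: C_1 → C_0 is given by ∂[p,q] = [q] − [p]. For instance
  ∂[v_4,v_9] = [v_9] − [v_4].
As a 10×30 matrix over Z this has rank 9, with invariant factors (1,1,1,1,1,1,1,1,1).

∂_2: C_2 → C_1 maps a triangle to the signed sum of its edges. For instance
  ∂[v_0,v_1,v_4] = [v_1,v_4] − [v_0,v_4] + [v_0,v_1],
  ∂[v_0,v_2,v_3] = [v_2,v_3] − [v_0,v_3] + [v_0,v_2].
The 30×20 boundary matrix has rank 20 and Smith normal form diag(1,1,1,1,1,1,1,1,1,1,1,1,1,1,1,1,1,1,1,2).

Reading off H_k = ker ∂_k / im ∂_{k+1}:

  H_0: rank C_0 − rank ∂_1 = 10 − 9 = 1, and the invariant factors of ∂_1 are all 1, so H_0 ≅ Z.
  H_1: rank ker ∂_1 − rank ∂_2 = (30 − 9) − 20 = 1, and ∂_2 has invariant factor 2 > 1, so H_1 ≅ Z ⊕ Z/2Z.
  H_2: rank ker ∂_2 − rank ∂_3 = (20 − 20) − 0 = 0, and there is no ∂_3, so H_2 ≅ 0.

(K is a triangulation of the Klein bottle.)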